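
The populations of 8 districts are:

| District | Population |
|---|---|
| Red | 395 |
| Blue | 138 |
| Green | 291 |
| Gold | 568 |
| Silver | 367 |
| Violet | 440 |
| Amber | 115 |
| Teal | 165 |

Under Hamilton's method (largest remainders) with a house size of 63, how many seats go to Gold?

15

Total 2479; standard divisor 2479/63 ≈ 39.349.
Standard quotas: Red 10.038, Blue 3.507, Green 7.395, Gold 14.435, Silver 9.327, Violet 11.182, Amber 2.923, Teal 4.193.
Lower quotas: Red 10, Blue 3, Green 7, Gold 14, Silver 9, Violet 11, Amber 2, Teal 4 (sum 60, leaving 3 seats).
Remainders in descending order: Amber 0.923, Blue 0.507, Gold 0.435, Green 0.395, Silver 0.327, Teal 0.193, Violet 0.182, Red 0.038.
Largest remainders: Amber, Blue, Gold receive the extra seats.
Gold receives 15.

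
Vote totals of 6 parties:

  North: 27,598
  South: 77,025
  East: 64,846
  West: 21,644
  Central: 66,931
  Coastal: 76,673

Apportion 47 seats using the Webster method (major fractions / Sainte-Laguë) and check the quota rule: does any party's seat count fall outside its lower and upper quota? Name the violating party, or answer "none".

none

Standard quotas: North 3.875, South 10.816, East 9.105, West 3.039, Central 9.398, Coastal 10.766.
Webster allocation: North 4, South 11, East 9, West 3, Central 9, Coastal 11.
Every allocation lies between the lower and upper quota.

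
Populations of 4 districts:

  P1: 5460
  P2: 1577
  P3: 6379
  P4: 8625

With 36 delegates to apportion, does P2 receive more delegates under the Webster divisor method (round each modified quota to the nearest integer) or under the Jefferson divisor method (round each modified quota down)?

Webster: P1 9, P2 3, P3 10, P4 14.
Jefferson: P1 9, P2 2, P3 11, P4 14.
P2 gets 3 under Webster and 2 under Jefferson.

Webster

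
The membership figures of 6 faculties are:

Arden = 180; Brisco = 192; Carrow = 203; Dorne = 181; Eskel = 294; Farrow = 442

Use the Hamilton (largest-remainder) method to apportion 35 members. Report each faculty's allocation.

Standard divisor: 1492 ÷ 35 ≈ 42.629.
Standard quotas: Arden 4.223, Brisco 4.504, Carrow 4.762, Dorne 4.246, Eskel 6.897, Farrow 10.369.
Lower quotas: Arden 4, Brisco 4, Carrow 4, Dorne 4, Eskel 6, Farrow 10 (sum 32, leaving 3 seats).
Remainders in descending order: Eskel 0.897, Carrow 0.762, Brisco 0.504, Farrow 0.369, Dorne 0.246, Arden 0.223.
Largest remainders: Eskel, Carrow, Brisco receive the extra seats.

Arden: 4; Brisco: 5; Carrow: 5; Dorne: 4; Eskel: 7; Farrow: 10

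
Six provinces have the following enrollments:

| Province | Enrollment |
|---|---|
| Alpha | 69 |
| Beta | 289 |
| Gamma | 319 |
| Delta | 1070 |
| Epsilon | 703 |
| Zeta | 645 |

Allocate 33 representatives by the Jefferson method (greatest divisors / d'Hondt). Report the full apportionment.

Alpha=0, Beta=3, Gamma=3, Delta=12, Epsilon=8, Zeta=7

Standard divisor 3095/33 ≈ 93.788; standard quotas: Alpha 0.736, Beta 3.081, Gamma 3.401, Delta 11.409, Epsilon 7.496, Zeta 6.877.
Rounding down gives 0, 3, 3, 11, 7, 6 = 30 seats, so the divisor must be adjusted.
With modified divisor 85: modified quotas Alpha 0.812, Beta 3.400, Gamma 3.753, Delta 12.588, Epsilon 8.271, Zeta 7.588.
Rounding down: Alpha 0, Beta 3, Gamma 3, Delta 12, Epsilon 8, Zeta 7 (total 33).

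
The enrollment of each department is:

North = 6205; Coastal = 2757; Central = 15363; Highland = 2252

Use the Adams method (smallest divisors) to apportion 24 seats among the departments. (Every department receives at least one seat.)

North=6, Coastal=3, Central=13, Highland=2

Standard divisor 26577/24 ≈ 1107.375; standard quotas: North 5.603, Coastal 2.490, Central 13.873, Highland 2.034.
Rounding up gives 6, 3, 14, 3 = 26 seats, so the divisor must be adjusted.
With modified divisor 1200: modified quotas North 5.171, Coastal 2.297, Central 12.803, Highland 1.877.
Rounding up: North 6, Coastal 3, Central 13, Highland 2 (total 24).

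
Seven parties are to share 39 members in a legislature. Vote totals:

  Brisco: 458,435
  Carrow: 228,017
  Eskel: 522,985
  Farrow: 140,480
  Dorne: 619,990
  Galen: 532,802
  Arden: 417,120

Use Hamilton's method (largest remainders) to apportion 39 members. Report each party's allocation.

Brisco=6, Carrow=3, Eskel=7, Farrow=2, Dorne=8, Galen=7, Arden=6

Total 2919829; standard divisor 2919829/39 ≈ 74867.41.
Standard quotas: Brisco 6.1233, Carrow 3.0456, Eskel 6.9855, Farrow 1.8764, Dorne 8.2812, Galen 7.1166, Arden 5.5714.
Lower quotas: Brisco 6, Carrow 3, Eskel 6, Farrow 1, Dorne 8, Galen 7, Arden 5 (sum 36, leaving 3 seats).
Remainders in descending order: Eskel 0.9855, Farrow 0.8764, Arden 0.5714, Dorne 0.2812, Brisco 0.1233, Galen 0.1166, Carrow 0.0456.
The surplus seats go to Eskel, Farrow, Arden.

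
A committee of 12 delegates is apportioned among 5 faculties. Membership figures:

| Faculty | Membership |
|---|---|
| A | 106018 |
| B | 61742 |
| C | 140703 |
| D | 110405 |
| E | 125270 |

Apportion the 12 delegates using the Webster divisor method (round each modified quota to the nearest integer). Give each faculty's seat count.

Standard divisor 544138/12 ≈ 45344.833; standard quotas: A 2.338, B 1.362, C 3.103, D 2.435, E 2.763.
Rounding to the nearest integer gives 2, 1, 3, 2, 3 = 11 seats, so the divisor must be adjusted.
With modified divisor 43300: modified quotas A 2.448, B 1.426, C 3.249, D 2.550, E 2.893.
Rounding to the nearest integer: A 2, B 1, C 3, D 3, E 3 (total 12).

A=2, B=1, C=3, D=3, E=3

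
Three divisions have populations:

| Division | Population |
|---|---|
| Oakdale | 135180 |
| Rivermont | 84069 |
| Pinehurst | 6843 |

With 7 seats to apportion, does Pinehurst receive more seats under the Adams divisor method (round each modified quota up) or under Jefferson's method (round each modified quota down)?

Adams: Oakdale 4, Rivermont 2, Pinehurst 1.
Jefferson: Oakdale 4, Rivermont 3, Pinehurst 0.
Pinehurst gets 1 under Adams and 0 under Jefferson.

Adams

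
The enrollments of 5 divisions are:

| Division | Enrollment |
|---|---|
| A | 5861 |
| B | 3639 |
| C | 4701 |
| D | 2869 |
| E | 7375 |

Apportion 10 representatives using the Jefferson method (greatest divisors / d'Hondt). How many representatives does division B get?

Standard divisor 24445/10 ≈ 2444.5; standard quotas: A 2.398, B 1.489, C 1.923, D 1.174, E 3.017.
Rounding down gives 2, 1, 1, 1, 3 = 8 seats, so the divisor must be adjusted.
With modified divisor 1900: modified quotas A 3.085, B 1.915, C 2.474, D 1.510, E 3.882.
Rounding down: A 3, B 1, C 2, D 1, E 3 (total 10).
B receives 1.

1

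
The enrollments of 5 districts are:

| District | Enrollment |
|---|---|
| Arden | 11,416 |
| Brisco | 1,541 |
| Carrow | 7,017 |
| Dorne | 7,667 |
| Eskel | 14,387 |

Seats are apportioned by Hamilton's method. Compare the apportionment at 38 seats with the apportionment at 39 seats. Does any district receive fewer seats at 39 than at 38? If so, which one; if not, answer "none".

Brisco

At 38 seats: Arden 10, Brisco 2, Carrow 6, Dorne 7, Eskel 13.
At 39 seats: Arden 11, Brisco 1, Carrow 7, Dorne 7, Eskel 13.
Brisco drops from 2 to 1.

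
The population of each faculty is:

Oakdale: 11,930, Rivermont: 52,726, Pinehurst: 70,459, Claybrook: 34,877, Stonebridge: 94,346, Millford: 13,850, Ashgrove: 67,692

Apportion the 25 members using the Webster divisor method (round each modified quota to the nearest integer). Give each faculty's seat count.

Standard divisor 345880/25 ≈ 13835.2; standard quotas: Oakdale 0.862, Rivermont 3.811, Pinehurst 5.093, Claybrook 2.521, Stonebridge 6.819, Millford 1.001, Ashgrove 4.893.
Rounding to the nearest integer gives 1, 4, 5, 3, 7, 1, 5 = 26 seats, so the divisor must be adjusted.
With modified divisor 14200: modified quotas Oakdale 0.840, Rivermont 3.713, Pinehurst 4.962, Claybrook 2.456, Stonebridge 6.644, Millford 0.975, Ashgrove 4.767.
Rounding to the nearest integer: Oakdale 1, Rivermont 4, Pinehurst 5, Claybrook 2, Stonebridge 7, Millford 1, Ashgrove 5 (total 25).

Oakdale 1, Rivermont 4, Pinehurst 5, Claybrook 2, Stonebridge 7, Millford 1, Ashgrove 5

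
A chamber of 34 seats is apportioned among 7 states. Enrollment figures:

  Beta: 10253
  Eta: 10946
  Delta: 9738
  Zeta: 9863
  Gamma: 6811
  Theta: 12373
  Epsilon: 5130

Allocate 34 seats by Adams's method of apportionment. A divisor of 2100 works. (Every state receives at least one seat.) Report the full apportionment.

With modified divisor 2100: modified quotas Beta 4.882, Eta 5.212, Delta 4.637, Zeta 4.697, Gamma 3.243, Theta 5.892, Epsilon 2.443.
Rounding up: Beta 5, Eta 6, Delta 5, Zeta 5, Gamma 4, Theta 6, Epsilon 3 (total 34).

Beta: 5, Eta: 6, Delta: 5, Zeta: 5, Gamma: 4, Theta: 6, Epsilon: 3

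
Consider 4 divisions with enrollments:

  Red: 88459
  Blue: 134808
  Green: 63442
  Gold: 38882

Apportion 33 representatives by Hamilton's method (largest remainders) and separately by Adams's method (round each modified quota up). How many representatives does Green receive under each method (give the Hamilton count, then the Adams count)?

6 and 7

Hamilton: Red 9, Blue 14, Green 6, Gold 4.
Adams: Red 9, Blue 13, Green 7, Gold 4.
Green gets 6 under Hamilton and 7 under Adams.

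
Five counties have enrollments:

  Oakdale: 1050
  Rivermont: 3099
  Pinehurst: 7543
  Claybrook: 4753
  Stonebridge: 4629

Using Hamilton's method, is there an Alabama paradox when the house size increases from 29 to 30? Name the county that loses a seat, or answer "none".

At 29 seats: Oakdale 2, Rivermont 4, Pinehurst 10, Claybrook 7, Stonebridge 6.
At 30 seats: Oakdale 1, Rivermont 4, Pinehurst 11, Claybrook 7, Stonebridge 7.
Oakdale drops from 2 to 1.

Oakdale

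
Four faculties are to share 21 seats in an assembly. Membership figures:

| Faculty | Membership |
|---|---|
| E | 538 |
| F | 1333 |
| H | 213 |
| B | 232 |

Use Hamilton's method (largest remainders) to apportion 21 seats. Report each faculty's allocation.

E 5, F 12, H 2, B 2

Standard divisor: 2316 ÷ 21 ≈ 110.286.
Standard quotas: E 4.878, F 12.087, H 1.931, B 2.104.
Lower quotas: E 4, F 12, H 1, B 2 (sum 19, leaving 2 seats).
Remainders in descending order: H 0.931, E 0.878, B 0.104, F 0.087.
The surplus seats go to H, E.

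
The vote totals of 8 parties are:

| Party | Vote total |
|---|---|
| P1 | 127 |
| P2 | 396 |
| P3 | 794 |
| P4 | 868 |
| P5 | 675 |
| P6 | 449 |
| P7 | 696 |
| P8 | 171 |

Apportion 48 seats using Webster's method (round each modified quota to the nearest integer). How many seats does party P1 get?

Standard divisor 4176/48 ≈ 87; standard quotas: P1 1.460, P2 4.552, P3 9.126, P4 9.977, P5 7.759, P6 5.161, P7 8.000, P8 1.966.
Rounding to the nearest integer gives P1 1, P2 5, P3 9, P4 10, P5 8, P6 5, P7 8, P8 2 — total 48, matching the house size, so no adjustment is needed.
P1 receives 1.

1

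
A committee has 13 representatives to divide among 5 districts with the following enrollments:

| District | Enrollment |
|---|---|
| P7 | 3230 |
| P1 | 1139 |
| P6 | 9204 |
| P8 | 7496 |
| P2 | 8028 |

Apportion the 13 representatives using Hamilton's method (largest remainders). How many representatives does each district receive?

P7=1, P1=1, P6=4, P8=3, P2=4

Total 29097; standard divisor 29097/13 ≈ 2238.231.
Standard quotas: P7 1.4431, P1 0.5089, P6 4.1122, P8 3.3491, P2 3.5868.
Lower quotas: P7 1, P1 0, P6 4, P8 3, P2 3 (sum 11, leaving 2 seats).
Remainders in descending order: P2 0.5868, P1 0.5089, P7 0.4431, P8 0.3491, P6 0.1122.
The surplus seats go to P2, P1.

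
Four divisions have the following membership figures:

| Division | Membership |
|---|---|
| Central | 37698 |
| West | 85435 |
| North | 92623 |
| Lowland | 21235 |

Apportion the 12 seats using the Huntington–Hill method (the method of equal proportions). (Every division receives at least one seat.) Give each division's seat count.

Central 2, West 4, North 5, Lowland 1

With divisor 19907: modified quotas Central 1.894, West 4.292, North 4.653, Lowland 1.067.
Geometric-mean thresholds: Central √(1·2)=1.414, West √(4·5)=4.472, North √(4·5)=4.472, Lowland √(1·2)=1.414.
Each quota rounded against its threshold gives Central 2, West 4, North 5, Lowland 1 (total 12).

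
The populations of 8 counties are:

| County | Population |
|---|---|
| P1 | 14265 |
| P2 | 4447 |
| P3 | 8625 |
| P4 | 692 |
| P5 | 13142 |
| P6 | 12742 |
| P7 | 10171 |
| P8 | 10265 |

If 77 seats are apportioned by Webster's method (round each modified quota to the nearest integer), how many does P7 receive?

10

Standard divisor 74349/77 ≈ 965.571; standard quotas: P1 14.774, P2 4.606, P3 8.933, P4 0.717, P5 13.611, P6 13.196, P7 10.534, P8 10.631.
Rounding to the nearest integer gives 15, 5, 9, 1, 14, 13, 11, 11 = 79 seats, so the divisor must be adjusted.
With modified divisor 975.6: modified quotas P1 14.622, P2 4.558, P3 8.841, P4 0.709, P5 13.471, P6 13.061, P7 10.425, P8 10.522.
Rounding to the nearest integer: P1 15, P2 5, P3 9, P4 1, P5 13, P6 13, P7 10, P8 11 (total 77).
P7 receives 10.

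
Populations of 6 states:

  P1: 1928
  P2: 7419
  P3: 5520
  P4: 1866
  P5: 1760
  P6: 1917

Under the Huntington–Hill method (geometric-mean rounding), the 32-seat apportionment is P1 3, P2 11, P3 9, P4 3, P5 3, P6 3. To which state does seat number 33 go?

Priority for the next seat is population ÷ (√(s·(s+1))).
Priorities: P1 556.566, P2 645.741, P3 581.859, P4 538.668, P5 508.068, P6 553.390.
Highest priority: P2.

P2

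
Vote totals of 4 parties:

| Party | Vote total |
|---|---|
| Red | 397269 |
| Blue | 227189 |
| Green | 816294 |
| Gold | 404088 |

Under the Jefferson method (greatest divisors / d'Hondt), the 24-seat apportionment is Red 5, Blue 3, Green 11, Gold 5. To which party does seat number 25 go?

Green

Priority for the next seat is population ÷ (current seats + 1).
Priorities: Red 66211.500, Blue 56797.250, Green 68024.500, Gold 67348.000.
Highest priority: Green.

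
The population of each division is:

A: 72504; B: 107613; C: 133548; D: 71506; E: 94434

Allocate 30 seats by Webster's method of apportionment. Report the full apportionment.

Standard divisor 479605/30 ≈ 15986.833; standard quotas: A 4.535, B 6.731, C 8.354, D 4.473, E 5.907.
Rounding to the nearest integer gives A 5, B 7, C 8, D 4, E 6 — total 30, matching the house size, so no adjustment is needed.

A 5, B 7, C 8, D 4, E 6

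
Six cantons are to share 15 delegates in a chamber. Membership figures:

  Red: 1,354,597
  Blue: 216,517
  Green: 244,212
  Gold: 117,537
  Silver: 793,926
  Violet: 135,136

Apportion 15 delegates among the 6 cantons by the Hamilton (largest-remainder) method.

Red=7, Blue=1, Green=1, Gold=1, Silver=4, Violet=1

The standard divisor is 2861925/15 = 190795.
Standard quotas: Red 7.0998, Blue 1.1348, Green 1.2800, Gold 0.6160, Silver 4.1611, Violet 0.7083.
Lower quotas: Red 7, Blue 1, Green 1, Gold 0, Silver 4, Violet 0 (sum 13, leaving 2 seats).
Remainders in descending order: Violet 0.7083, Gold 0.6160, Green 0.2800, Silver 0.1611, Blue 0.1348, Red 0.0998.
Largest remainders: Violet, Gold receive the extra seats.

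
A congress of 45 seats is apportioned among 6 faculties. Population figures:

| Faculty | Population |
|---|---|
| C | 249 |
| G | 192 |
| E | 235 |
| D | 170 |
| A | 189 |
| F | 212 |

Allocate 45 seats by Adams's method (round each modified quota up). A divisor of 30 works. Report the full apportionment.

With modified divisor 30: modified quotas C 8.300, G 6.400, E 7.833, D 5.667, A 6.300, F 7.067.
Rounding up: C 9, G 7, E 8, D 6, A 7, F 8 (total 45).

C=9, G=7, E=8, D=6, A=7, F=8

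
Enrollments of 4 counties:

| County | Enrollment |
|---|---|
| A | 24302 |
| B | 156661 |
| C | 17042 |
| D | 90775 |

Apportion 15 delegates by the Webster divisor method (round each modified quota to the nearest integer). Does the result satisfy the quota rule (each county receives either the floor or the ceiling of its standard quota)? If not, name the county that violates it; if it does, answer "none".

none

Standard quotas: A 1.262, B 8.137, C 0.885, D 4.715.
Webster allocation: A 1, B 8, C 1, D 5.
Every allocation lies between the lower and upper quota.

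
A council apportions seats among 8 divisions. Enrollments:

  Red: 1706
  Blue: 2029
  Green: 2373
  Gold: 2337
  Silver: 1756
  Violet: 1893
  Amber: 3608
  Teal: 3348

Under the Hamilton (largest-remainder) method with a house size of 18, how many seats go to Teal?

The standard divisor is 19050/18 ≈ 1058.333.
Standard quotas: Red 1.612, Blue 1.917, Green 2.242, Gold 2.208, Silver 1.659, Violet 1.789, Amber 3.409, Teal 3.163.
Lower quotas: Red 1, Blue 1, Green 2, Gold 2, Silver 1, Violet 1, Amber 3, Teal 3 (sum 14, leaving 4 seats).
Remainders in descending order: Blue 0.917, Violet 0.789, Silver 0.659, Red 0.612, Amber 0.409, Green 0.242, Gold 0.208, Teal 0.163.
Largest remainders: Blue, Violet, Silver, Red receive the extra seats.
Teal receives 3.

3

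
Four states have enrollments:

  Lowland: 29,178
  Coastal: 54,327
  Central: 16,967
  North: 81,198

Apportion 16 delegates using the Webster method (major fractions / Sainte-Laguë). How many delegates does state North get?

Standard divisor 181670/16 ≈ 11354.375; standard quotas: Lowland 2.570, Coastal 4.785, Central 1.494, North 7.151.
Rounding to the nearest integer gives Lowland 3, Coastal 5, Central 1, North 7 — total 16, matching the house size, so no adjustment is needed.
North receives 7.

7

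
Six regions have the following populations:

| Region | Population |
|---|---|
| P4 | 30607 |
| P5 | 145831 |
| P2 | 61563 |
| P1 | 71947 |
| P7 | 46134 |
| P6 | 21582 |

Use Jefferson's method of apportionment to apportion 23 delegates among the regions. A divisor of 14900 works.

With modified divisor 14900: modified quotas P4 2.054, P5 9.787, P2 4.132, P1 4.829, P7 3.096, P6 1.448.
Rounding down: P4 2, P5 9, P2 4, P1 4, P7 3, P6 1 (total 23).

P4: 2, P5: 9, P2: 4, P1: 4, P7: 3, P6: 1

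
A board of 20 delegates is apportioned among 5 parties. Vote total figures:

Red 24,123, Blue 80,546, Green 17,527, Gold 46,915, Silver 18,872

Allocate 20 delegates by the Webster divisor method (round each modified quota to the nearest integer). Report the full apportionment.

Standard divisor 187983/20 ≈ 9399.15; standard quotas: Red 2.567, Blue 8.569, Green 1.865, Gold 4.991, Silver 2.008.
Rounding to the nearest integer gives 3, 9, 2, 5, 2 = 21 seats, so the divisor must be adjusted.
With modified divisor 9560: modified quotas Red 2.523, Blue 8.425, Green 1.833, Gold 4.907, Silver 1.974.
Rounding to the nearest integer: Red 3, Blue 8, Green 2, Gold 5, Silver 2 (total 20).

Red 3, Blue 8, Green 2, Gold 5, Silver 2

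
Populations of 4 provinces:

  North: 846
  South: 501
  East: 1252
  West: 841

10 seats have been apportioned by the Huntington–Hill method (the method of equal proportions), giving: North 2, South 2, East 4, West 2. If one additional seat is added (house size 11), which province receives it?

North

Priority for the next seat is population ÷ (√(s·(s+1))).
Priorities: North 345.378, South 204.532, East 279.956, West 343.337.
Highest priority: North.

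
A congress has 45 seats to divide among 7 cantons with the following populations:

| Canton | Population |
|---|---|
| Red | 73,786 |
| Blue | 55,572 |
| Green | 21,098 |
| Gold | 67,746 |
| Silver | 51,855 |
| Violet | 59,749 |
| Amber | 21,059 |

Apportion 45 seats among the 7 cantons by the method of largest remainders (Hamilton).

Total 350865; standard divisor 350865/45 = 7797.
Standard quotas: Red 9.4634, Blue 7.1274, Green 2.7059, Gold 8.6887, Silver 6.6506, Violet 7.6631, Amber 2.7009.
Lower quotas: Red 9, Blue 7, Green 2, Gold 8, Silver 6, Violet 7, Amber 2 (sum 41, leaving 4 seats).
Remainders in descending order: Green 0.7059, Amber 0.7009, Gold 0.6887, Violet 0.6631, Silver 0.6506, Red 0.4634, Blue 0.1274.
Largest remainders: Green, Amber, Gold, Violet receive the extra seats.

Red: 9; Blue: 7; Green: 3; Gold: 9; Silver: 6; Violet: 8; Amber: 3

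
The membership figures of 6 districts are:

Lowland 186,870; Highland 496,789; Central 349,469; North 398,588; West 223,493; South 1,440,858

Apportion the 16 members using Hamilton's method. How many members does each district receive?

Total 3096067; standard divisor 3096067/16 ≈ 193504.188.
Standard quotas: Lowland 0.9657, Highland 2.5673, Central 1.8060, North 2.0598, West 1.1550, South 7.4461.
Lower quotas: Lowland 0, Highland 2, Central 1, North 2, West 1, South 7 (sum 13, leaving 3 seats).
Remainders in descending order: Lowland 0.9657, Central 0.8060, Highland 0.5673, South 0.4461, West 0.1550, North 0.0598.
The surplus seats go to Lowland, Central, Highland.

Lowland 1; Highland 3; Central 2; North 2; West 1; South 7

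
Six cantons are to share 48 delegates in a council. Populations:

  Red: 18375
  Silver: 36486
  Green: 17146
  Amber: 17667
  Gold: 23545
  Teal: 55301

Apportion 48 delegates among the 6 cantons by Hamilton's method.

Red 5, Silver 10, Green 5, Amber 5, Gold 7, Teal 16

Total 168520; standard divisor 168520/48 ≈ 3510.833.
Standard quotas: Red 5.2338, Silver 10.3924, Green 4.8837, Amber 5.0321, Gold 6.7064, Teal 15.7515.
Lower quotas: Red 5, Silver 10, Green 4, Amber 5, Gold 6, Teal 15 (sum 45, leaving 3 seats).
Remainders in descending order: Green 0.8837, Teal 0.7515, Gold 0.7064, Silver 0.3924, Red 0.2338, Amber 0.0321.
Largest remainders: Green, Teal, Gold receive the extra seats.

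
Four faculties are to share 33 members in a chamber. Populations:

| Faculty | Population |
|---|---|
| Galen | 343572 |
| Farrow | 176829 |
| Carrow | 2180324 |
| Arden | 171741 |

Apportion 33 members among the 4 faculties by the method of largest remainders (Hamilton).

Standard divisor: 2872466 ÷ 33 ≈ 87044.424.
Standard quotas: Galen 3.9471, Farrow 2.0315, Carrow 25.0484, Arden 1.9730.
Lower quotas: Galen 3, Farrow 2, Carrow 25, Arden 1 (sum 31, leaving 2 seats).
Remainders in descending order: Arden 0.9730, Galen 0.9471, Carrow 0.0484, Farrow 0.0315.
The surplus seats go to Arden, Galen.

Galen 4, Farrow 2, Carrow 25, Arden 2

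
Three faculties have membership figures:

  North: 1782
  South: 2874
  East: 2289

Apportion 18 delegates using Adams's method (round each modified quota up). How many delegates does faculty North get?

Standard divisor 6945/18 ≈ 385.833; standard quotas: North 4.619, South 7.449, East 5.933.
Rounding up gives 5, 8, 6 = 19 seats, so the divisor must be adjusted.
With modified divisor 430: modified quotas North 4.144, South 6.684, East 5.323.
Rounding up: North 5, South 7, East 6 (total 18).
North receives 5.

5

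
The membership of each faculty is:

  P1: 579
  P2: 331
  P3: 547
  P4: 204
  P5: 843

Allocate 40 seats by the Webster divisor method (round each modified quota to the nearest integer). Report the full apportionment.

P1 9, P2 5, P3 9, P4 3, P5 14

Standard divisor 2504/40 ≈ 62.6; standard quotas: P1 9.249, P2 5.288, P3 8.738, P4 3.259, P5 13.466.
Rounding to the nearest integer gives 9, 5, 9, 3, 13 = 39 seats, so the divisor must be adjusted.
With modified divisor 62: modified quotas P1 9.339, P2 5.339, P3 8.823, P4 3.290, P5 13.597.
Rounding to the nearest integer: P1 9, P2 5, P3 9, P4 3, P5 14 (total 40).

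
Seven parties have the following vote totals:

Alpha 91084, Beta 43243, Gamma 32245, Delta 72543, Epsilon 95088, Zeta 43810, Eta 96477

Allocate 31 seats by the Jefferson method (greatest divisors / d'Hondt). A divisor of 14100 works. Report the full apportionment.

Alpha 6; Beta 3; Gamma 2; Delta 5; Epsilon 6; Zeta 3; Eta 6

With modified divisor 14100: modified quotas Alpha 6.460, Beta 3.067, Gamma 2.287, Delta 5.145, Epsilon 6.744, Zeta 3.107, Eta 6.842.
Rounding down: Alpha 6, Beta 3, Gamma 2, Delta 5, Epsilon 6, Zeta 3, Eta 6 (total 31).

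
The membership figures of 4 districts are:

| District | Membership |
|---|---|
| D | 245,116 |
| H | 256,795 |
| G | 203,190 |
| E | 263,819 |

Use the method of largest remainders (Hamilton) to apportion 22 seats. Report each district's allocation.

Standard divisor: 968920 ÷ 22 ≈ 44041.818.
Standard quotas: D 5.5655, H 5.8307, G 4.6136, E 5.9902.
Lower quotas: D 5, H 5, G 4, E 5 (sum 19, leaving 3 seats).
Remainders in descending order: E 0.9902, H 0.8307, G 0.6136, D 0.5655.
Largest remainders: E, H, G receive the extra seats.

D 5; H 6; G 5; E 6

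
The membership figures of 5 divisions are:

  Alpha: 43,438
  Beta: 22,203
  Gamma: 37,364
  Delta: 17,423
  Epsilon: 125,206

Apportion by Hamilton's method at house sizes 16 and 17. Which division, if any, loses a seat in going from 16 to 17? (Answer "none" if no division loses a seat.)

Beta

At 16 seats: Alpha 3, Beta 2, Gamma 2, Delta 1, Epsilon 8.
At 17 seats: Alpha 3, Beta 1, Gamma 3, Delta 1, Epsilon 9.
Beta drops from 2 to 1.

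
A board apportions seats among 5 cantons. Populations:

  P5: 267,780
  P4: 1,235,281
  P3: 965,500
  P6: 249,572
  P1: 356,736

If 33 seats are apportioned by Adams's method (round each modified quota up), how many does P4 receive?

Standard divisor 3074869/33 ≈ 93177.848; standard quotas: P5 2.874, P4 13.257, P3 10.362, P6 2.678, P1 3.829.
Rounding up gives 3, 14, 11, 3, 4 = 35 seats, so the divisor must be adjusted.
With modified divisor 99700: modified quotas P5 2.686, P4 12.390, P3 9.684, P6 2.503, P1 3.578.
Rounding up: P5 3, P4 13, P3 10, P6 3, P1 4 (total 33).
P4 receives 13.

13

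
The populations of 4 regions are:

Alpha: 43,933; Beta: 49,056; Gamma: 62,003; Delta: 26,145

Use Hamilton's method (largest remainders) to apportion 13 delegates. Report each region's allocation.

Total 181137; standard divisor 181137/13 ≈ 13933.615.
Standard quotas: Alpha 3.1530, Beta 3.5207, Gamma 4.4499, Delta 1.8764.
Lower quotas: Alpha 3, Beta 3, Gamma 4, Delta 1 (sum 11, leaving 2 seats).
Remainders in descending order: Delta 0.8764, Beta 0.5207, Gamma 0.4499, Alpha 0.1530.
The surplus seats go to Delta, Beta.

Alpha=3; Beta=4; Gamma=4; Delta=2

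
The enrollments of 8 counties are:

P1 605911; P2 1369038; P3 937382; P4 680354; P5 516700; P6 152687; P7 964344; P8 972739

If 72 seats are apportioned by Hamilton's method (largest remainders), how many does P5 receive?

Standard divisor: 6199155 ÷ 72 ≈ 86099.375.
Standard quotas: P1 7.0373, P2 15.9007, P3 10.8872, P4 7.9020, P5 6.0012, P6 1.7734, P7 11.2004, P8 11.2979.
Lower quotas: P1 7, P2 15, P3 10, P4 7, P5 6, P6 1, P7 11, P8 11 (sum 68, leaving 4 seats).
Remainders in descending order: P4 0.9020, P2 0.9007, P3 0.8872, P6 0.7734, P8 0.2979, P7 0.2004, P1 0.0373, P5 0.0012.
Largest remainders: P4, P2, P3, P6 receive the extra seats.
P5 receives 6.

6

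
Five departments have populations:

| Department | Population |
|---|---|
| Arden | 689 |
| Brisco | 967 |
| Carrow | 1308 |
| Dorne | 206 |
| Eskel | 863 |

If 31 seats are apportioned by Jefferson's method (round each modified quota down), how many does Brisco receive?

8

Standard divisor 4033/31 ≈ 130.097; standard quotas: Arden 5.296, Brisco 7.433, Carrow 10.054, Dorne 1.583, Eskel 6.634.
Rounding down gives 5, 7, 10, 1, 6 = 29 seats, so the divisor must be adjusted.
With modified divisor 120: modified quotas Arden 5.742, Brisco 8.058, Carrow 10.900, Dorne 1.717, Eskel 7.192.
Rounding down: Arden 5, Brisco 8, Carrow 10, Dorne 1, Eskel 7 (total 31).
Brisco receives 8.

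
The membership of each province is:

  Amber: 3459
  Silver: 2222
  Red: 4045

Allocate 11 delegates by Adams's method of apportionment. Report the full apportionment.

Standard divisor 9726/11 ≈ 884.182; standard quotas: Amber 3.912, Silver 2.513, Red 4.575.
Rounding up gives 4, 3, 5 = 12 seats, so the divisor must be adjusted.
With modified divisor 1100: modified quotas Amber 3.145, Silver 2.020, Red 3.677.
Rounding up: Amber 4, Silver 3, Red 4 (total 11).

Amber 4; Silver 3; Red 4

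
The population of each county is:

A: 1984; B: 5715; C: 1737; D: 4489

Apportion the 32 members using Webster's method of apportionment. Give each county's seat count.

Standard divisor 13925/32 ≈ 435.156; standard quotas: A 4.559, B 13.133, C 3.992, D 10.316.
Rounding to the nearest integer gives A 5, B 13, C 4, D 10 — total 32, matching the house size, so no adjustment is needed.

A 5; B 13; C 4; D 10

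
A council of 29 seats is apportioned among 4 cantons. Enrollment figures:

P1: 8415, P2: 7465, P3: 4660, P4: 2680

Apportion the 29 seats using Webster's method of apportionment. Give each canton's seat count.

P1 11, P2 9, P3 6, P4 3

Standard divisor 23220/29 ≈ 800.69; standard quotas: P1 10.510, P2 9.323, P3 5.820, P4 3.347.
Rounding to the nearest integer gives P1 11, P2 9, P3 6, P4 3 — total 29, matching the house size, so no adjustment is needed.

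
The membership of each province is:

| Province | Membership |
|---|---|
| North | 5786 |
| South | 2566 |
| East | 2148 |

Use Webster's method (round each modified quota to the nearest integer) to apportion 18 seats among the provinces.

Standard divisor 10500/18 ≈ 583.333; standard quotas: North 9.919, South 4.399, East 3.682.
Rounding to the nearest integer gives North 10, South 4, East 4 — total 18, matching the house size, so no adjustment is needed.

North=10; South=4; East=4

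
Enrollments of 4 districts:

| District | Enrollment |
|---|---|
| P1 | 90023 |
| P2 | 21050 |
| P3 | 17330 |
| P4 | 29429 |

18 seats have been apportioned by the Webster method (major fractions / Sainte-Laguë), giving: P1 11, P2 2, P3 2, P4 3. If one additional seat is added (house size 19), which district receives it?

P2

Priority for the next seat is population ÷ (current seats + 0.5).
Priorities: P1 7828.087, P2 8420.000, P3 6932.000, P4 8408.286.
Highest priority: P2.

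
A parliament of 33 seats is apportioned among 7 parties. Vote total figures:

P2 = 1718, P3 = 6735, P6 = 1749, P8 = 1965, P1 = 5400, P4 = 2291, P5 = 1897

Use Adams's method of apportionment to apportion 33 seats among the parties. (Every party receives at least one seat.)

P2 3, P3 9, P6 3, P8 3, P1 8, P4 4, P5 3

Standard divisor 21755/33 ≈ 659.242; standard quotas: P2 2.606, P3 10.216, P6 2.653, P8 2.981, P1 8.191, P4 3.475, P5 2.878.
Rounding up gives 3, 11, 3, 3, 9, 4, 3 = 36 seats, so the divisor must be adjusted.
With modified divisor 756: modified quotas P2 2.272, P3 8.909, P6 2.313, P8 2.599, P1 7.143, P4 3.030, P5 2.509.
Rounding up: P2 3, P3 9, P6 3, P8 3, P1 8, P4 4, P5 3 (total 33).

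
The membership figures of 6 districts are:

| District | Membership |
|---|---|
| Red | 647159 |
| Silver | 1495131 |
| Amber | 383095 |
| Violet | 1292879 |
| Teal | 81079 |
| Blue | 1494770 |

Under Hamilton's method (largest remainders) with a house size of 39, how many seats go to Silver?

11

Standard divisor: 5394113 ÷ 39 ≈ 138310.59.
Standard quotas: Red 4.6790, Silver 10.8100, Amber 2.7698, Violet 9.3477, Teal 0.5862, Blue 10.8073.
Lower quotas: Red 4, Silver 10, Amber 2, Violet 9, Teal 0, Blue 10 (sum 35, leaving 4 seats).
Remainders in descending order: Silver 0.8100, Blue 0.8073, Amber 0.7698, Red 0.6790, Teal 0.5862, Violet 0.3477.
Largest remainders: Silver, Blue, Amber, Red receive the extra seats.
Silver receives 11.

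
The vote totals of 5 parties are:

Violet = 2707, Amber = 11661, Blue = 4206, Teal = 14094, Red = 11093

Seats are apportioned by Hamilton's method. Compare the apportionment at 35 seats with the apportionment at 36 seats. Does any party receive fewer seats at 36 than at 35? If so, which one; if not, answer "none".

Blue

At 35 seats: Violet 2, Amber 9, Blue 4, Teal 11, Red 9.
At 36 seats: Violet 2, Amber 10, Blue 3, Teal 12, Red 9.
Blue drops from 4 to 3.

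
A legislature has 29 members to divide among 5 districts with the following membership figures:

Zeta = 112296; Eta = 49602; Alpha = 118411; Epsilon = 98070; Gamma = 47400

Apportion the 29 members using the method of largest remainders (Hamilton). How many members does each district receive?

Standard divisor: 425779 ÷ 29 ≈ 14682.034.
Standard quotas: Zeta 7.6485, Eta 3.3784, Alpha 8.0650, Epsilon 6.6796, Gamma 3.2284.
Lower quotas: Zeta 7, Eta 3, Alpha 8, Epsilon 6, Gamma 3 (sum 27, leaving 2 seats).
Remainders in descending order: Epsilon 0.6796, Zeta 0.6485, Eta 0.3784, Gamma 0.2284, Alpha 0.0650.
The surplus seats go to Epsilon, Zeta.

Zeta=8, Eta=3, Alpha=8, Epsilon=7, Gamma=3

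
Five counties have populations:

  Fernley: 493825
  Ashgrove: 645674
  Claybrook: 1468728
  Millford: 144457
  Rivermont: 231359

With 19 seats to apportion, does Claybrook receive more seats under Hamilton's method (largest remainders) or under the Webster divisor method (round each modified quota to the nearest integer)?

Hamilton: Fernley 3, Ashgrove 4, Claybrook 9, Millford 1, Rivermont 2.
Webster: Fernley 3, Ashgrove 4, Claybrook 10, Millford 1, Rivermont 1.
Claybrook gets 9 under Hamilton and 10 under Webster.

Webster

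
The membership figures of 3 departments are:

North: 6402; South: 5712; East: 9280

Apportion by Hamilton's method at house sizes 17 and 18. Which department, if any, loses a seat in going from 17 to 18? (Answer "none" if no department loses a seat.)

At 17 seats: North 5, South 5, East 7.
At 18 seats: North 5, South 5, East 8.
No department's allocation decreased.

none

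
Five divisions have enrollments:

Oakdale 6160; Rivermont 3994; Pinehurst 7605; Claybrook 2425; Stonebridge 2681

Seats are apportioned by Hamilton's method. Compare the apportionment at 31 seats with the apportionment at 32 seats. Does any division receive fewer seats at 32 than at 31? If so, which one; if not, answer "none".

Rivermont

At 31 seats: Oakdale 8, Rivermont 6, Pinehurst 10, Claybrook 3, Stonebridge 4.
At 32 seats: Oakdale 9, Rivermont 5, Pinehurst 11, Claybrook 3, Stonebridge 4.
Rivermont drops from 6 to 5.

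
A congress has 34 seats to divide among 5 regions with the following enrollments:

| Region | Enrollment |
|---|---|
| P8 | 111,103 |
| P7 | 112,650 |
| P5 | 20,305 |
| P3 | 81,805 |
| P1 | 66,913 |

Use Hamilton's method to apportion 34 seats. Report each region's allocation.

Standard divisor: 392776 ÷ 34 ≈ 11552.235.
Standard quotas: P8 9.6174, P7 9.7514, P5 1.7577, P3 7.0813, P1 5.7922.
Lower quotas: P8 9, P7 9, P5 1, P3 7, P1 5 (sum 31, leaving 3 seats).
Remainders in descending order: P1 0.7922, P5 0.7577, P7 0.7514, P8 0.6174, P3 0.0813.
Largest remainders: P1, P5, P7 receive the extra seats.

P8: 9, P7: 10, P5: 2, P3: 7, P1: 6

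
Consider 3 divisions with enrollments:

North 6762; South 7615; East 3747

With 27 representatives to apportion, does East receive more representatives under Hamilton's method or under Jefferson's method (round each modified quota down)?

Hamilton: North 10, South 11, East 6.
Jefferson: North 10, South 12, East 5.
East gets 6 under Hamilton and 5 under Jefferson.

Hamilton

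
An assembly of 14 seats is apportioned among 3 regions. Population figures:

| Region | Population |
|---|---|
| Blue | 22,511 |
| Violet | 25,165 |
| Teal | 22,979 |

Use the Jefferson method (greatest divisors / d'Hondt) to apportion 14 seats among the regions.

Standard divisor 70655/14 ≈ 5046.786; standard quotas: Blue 4.460, Violet 4.986, Teal 4.553.
Rounding down gives 4, 4, 4 = 12 seats, so the divisor must be adjusted.
With modified divisor 4550: modified quotas Blue 4.947, Violet 5.531, Teal 5.050.
Rounding down: Blue 4, Violet 5, Teal 5 (total 14).

Blue 4; Violet 5; Teal 5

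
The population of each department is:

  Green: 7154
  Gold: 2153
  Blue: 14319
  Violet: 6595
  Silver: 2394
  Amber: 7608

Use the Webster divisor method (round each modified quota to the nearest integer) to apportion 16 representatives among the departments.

Green 3, Gold 1, Blue 5, Violet 3, Silver 1, Amber 3

Standard divisor 40223/16 ≈ 2513.938; standard quotas: Green 2.846, Gold 0.856, Blue 5.696, Violet 2.623, Silver 0.952, Amber 3.026.
Rounding to the nearest integer gives 3, 1, 6, 3, 1, 3 = 17 seats, so the divisor must be adjusted.
With modified divisor 2613.82: modified quotas Green 2.737, Gold 0.824, Blue 5.478, Violet 2.523, Silver 0.916, Amber 2.911.
Rounding to the nearest integer: Green 3, Gold 1, Blue 5, Violet 3, Silver 1, Amber 3 (total 16).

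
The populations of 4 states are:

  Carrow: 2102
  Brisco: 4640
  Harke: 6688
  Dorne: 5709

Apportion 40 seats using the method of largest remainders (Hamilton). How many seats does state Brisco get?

10

Total 19139; standard divisor 19139/40 ≈ 478.475.
Standard quotas: Carrow 4.3931, Brisco 9.6975, Harke 13.9777, Dorne 11.9317.
Lower quotas: Carrow 4, Brisco 9, Harke 13, Dorne 11 (sum 37, leaving 3 seats).
Remainders in descending order: Harke 0.9777, Dorne 0.9317, Brisco 0.6975, Carrow 0.3931.
Largest remainders: Harke, Dorne, Brisco receive the extra seats.
Brisco receives 10.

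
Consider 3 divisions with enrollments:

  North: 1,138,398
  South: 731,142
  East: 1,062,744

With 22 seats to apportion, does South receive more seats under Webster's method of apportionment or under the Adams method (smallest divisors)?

Webster: North 9, South 5, East 8.
Adams: North 8, South 6, East 8.
South gets 5 under Webster and 6 under Adams.

Adams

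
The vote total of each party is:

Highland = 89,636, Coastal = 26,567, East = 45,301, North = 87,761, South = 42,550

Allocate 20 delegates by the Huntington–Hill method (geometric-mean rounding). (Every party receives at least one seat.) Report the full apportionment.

Highland: 6, Coastal: 2, East: 3, North: 6, South: 3

With divisor 14927: modified quotas Highland 6.005, Coastal 1.780, East 3.035, North 5.879, South 2.851.
Geometric-mean thresholds: Highland √(6·7)=6.481, Coastal √(1·2)=1.414, East √(3·4)=3.464, North √(5·6)=5.477, South √(2·3)=2.449.
Each quota rounded against its threshold gives Highland 6, Coastal 2, East 3, North 6, South 3 (total 20).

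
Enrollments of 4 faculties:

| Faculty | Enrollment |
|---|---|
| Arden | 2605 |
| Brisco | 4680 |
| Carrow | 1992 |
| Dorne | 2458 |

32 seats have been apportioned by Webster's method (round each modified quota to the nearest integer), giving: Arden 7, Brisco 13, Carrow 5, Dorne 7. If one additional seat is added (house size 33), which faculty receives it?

Carrow

Priority for the next seat is population ÷ (current seats + 0.5).
Priorities: Arden 347.333, Brisco 346.667, Carrow 362.182, Dorne 327.733.
Highest priority: Carrow.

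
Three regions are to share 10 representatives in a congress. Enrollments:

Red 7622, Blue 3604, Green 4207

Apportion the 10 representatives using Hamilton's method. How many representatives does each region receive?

Red=5; Blue=2; Green=3

Standard divisor: 15433 ÷ 10 ≈ 1543.3.
Standard quotas: Red 4.9388, Blue 2.3353, Green 2.7260.
Lower quotas: Red 4, Blue 2, Green 2 (sum 8, leaving 2 seats).
Remainders in descending order: Red 0.9388, Green 0.7260, Blue 0.3353.
The surplus seats go to Red, Green.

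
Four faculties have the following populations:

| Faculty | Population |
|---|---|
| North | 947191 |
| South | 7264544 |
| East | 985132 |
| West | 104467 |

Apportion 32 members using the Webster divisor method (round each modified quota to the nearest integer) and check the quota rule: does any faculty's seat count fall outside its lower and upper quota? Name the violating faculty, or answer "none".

Standard quotas: North 3.259, South 24.993, East 3.389, West 0.359.
Webster allocation: North 3, South 26, East 3, West 0.
South has quota 24.993 (lower 24, upper 25) but receives 26 — outside the quota interval.

South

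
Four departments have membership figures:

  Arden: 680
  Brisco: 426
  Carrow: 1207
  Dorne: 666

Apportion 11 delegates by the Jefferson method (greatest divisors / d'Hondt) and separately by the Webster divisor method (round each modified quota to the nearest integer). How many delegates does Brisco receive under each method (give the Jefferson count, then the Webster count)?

Jefferson: Arden 3, Brisco 1, Carrow 5, Dorne 2.
Webster: Arden 3, Brisco 2, Carrow 4, Dorne 2.
Brisco gets 1 under Jefferson and 2 under Webster.

1 and 2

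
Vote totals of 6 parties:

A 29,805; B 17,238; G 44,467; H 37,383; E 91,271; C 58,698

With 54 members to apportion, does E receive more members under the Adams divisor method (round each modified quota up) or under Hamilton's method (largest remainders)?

Hamilton

Adams: A 6, B 4, G 9, H 7, E 17, C 11.
Hamilton: A 6, B 3, G 9, H 7, E 18, C 11.
E gets 17 under Adams and 18 under Hamilton.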